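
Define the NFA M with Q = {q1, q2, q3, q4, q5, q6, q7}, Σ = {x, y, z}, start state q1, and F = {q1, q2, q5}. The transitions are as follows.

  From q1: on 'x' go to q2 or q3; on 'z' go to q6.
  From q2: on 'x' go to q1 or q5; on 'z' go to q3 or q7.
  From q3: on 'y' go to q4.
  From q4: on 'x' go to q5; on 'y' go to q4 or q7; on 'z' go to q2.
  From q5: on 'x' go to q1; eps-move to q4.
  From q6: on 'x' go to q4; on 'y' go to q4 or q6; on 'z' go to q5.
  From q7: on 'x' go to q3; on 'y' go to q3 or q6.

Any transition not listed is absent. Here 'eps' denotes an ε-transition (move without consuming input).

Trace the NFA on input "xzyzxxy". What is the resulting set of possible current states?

{q4, q7}

Start in {q1}.
Read 'x': q1→{q2, q3}; now {q2, q3}.
Read 'z': q2→{q3, q7}, q3→∅; now {q3, q7}.
Read 'y': q3→{q4}, q7→{q3, q6}; now {q3, q4, q6}.
Read 'z': q3→∅, q4→{q2}, q6→{q5}; union {q2, q5}; ε-closure = {q2, q4, q5}.
Read 'x': q2→{q1, q5}, q4→{q5}, q5→{q1}; union {q1, q5}; ε-closure = {q1, q4, q5}.
Read 'x': q1→{q2, q3}, q4→{q5}, q5→{q1}; union {q1, q2, q3, q5}; ε-closure = {q1, q2, q3, q4, q5}.
Read 'y': q1→∅, q2→∅, q3→{q4}, q4→{q4, q7}, q5→∅; now {q4, q7}.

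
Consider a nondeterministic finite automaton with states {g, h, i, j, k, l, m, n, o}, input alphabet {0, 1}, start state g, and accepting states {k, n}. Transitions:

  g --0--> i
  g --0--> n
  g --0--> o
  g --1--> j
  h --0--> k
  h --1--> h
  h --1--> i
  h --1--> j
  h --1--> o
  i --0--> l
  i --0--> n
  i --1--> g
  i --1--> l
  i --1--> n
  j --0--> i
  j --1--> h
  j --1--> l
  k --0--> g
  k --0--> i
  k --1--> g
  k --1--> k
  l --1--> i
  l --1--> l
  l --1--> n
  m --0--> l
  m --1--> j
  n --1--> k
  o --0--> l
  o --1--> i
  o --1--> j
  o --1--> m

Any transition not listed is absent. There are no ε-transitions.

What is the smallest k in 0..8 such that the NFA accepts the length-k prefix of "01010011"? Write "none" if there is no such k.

1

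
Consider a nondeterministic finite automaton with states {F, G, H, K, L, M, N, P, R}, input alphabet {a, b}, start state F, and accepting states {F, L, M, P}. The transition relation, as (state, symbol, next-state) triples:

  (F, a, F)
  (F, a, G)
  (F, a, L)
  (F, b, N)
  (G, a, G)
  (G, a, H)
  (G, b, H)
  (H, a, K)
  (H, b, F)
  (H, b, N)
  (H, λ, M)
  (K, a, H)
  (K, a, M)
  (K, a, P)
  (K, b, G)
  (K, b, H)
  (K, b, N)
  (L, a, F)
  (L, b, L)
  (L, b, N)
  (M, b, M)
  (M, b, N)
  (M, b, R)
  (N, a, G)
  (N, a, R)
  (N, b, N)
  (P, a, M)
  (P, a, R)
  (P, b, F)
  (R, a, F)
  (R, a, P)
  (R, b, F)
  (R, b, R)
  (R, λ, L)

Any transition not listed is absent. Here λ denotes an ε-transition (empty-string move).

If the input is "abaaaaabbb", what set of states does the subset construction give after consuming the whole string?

{F, L, M, N, R}

Start in {F}.
Read 'a': F→{F, G, L}; now {F, G, L}.
Read 'b': F→{N}, G→{H}, L→{L, N}; union {H, L, N}; ε-closure = {H, L, M, N}.
Read 'a': H→{K}, L→{F}, M→∅, N→{G, R}; union {F, G, K, R}; ε-closure = {F, G, K, L, R}.
Read 'a': F→{F, G, L}, G→{G, H}, K→{H, M, P}, L→{F}, R→{F, P}; now {F, G, H, L, M, P}.
Read 'a': F→{F, G, L}, G→{G, H}, H→{K}, L→{F}, M→∅, P→{M, R}; now {F, G, H, K, L, M, R}.
Read 'a': F→{F, G, L}, G→{G, H}, H→{K}, K→{H, M, P}, L→{F}, M→∅, R→{F, P}; now {F, G, H, K, L, M, P}.
Read 'a': F→{F, G, L}, G→{G, H}, H→{K}, K→{H, M, P}, L→{F}, M→∅, P→{M, R}; now {F, G, H, K, L, M, P, R}.
Read 'b': F→{N}, G→{H}, H→{F, N}, K→{G, H, N}, L→{L, N}, M→{M, N, R}, P→{F}, R→{F, R}; now {F, G, H, L, M, N, R}.
Read 'b': F→{N}, G→{H}, H→{F, N}, L→{L, N}, M→{M, N, R}, N→{N}, R→{F, R}; now {F, H, L, M, N, R}.
Read 'b': F→{N}, H→{F, N}, L→{L, N}, M→{M, N, R}, N→{N}, R→{F, R}; now {F, L, M, N, R}.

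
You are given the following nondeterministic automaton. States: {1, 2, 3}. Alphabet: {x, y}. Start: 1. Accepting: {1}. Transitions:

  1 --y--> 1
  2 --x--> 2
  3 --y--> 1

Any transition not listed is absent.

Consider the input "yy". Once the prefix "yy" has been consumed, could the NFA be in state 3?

No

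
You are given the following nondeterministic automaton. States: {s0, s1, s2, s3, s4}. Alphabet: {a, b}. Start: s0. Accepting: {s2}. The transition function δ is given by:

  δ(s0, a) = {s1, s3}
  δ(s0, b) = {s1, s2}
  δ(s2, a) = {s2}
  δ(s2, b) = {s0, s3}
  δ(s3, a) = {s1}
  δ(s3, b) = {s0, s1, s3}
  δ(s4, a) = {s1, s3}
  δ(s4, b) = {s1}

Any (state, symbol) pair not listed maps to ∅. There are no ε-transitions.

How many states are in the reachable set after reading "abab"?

3

Start in {s0}.
Read 'a': s0→{s1, s3}; now {s1, s3}.
Read 'b': s1→∅, s3→{s0, s1, s3}; now {s0, s1, s3}.
Read 'a': s0→{s1, s3}, s1→∅, s3→{s1}; now {s1, s3}.
Read 'b': s1→∅, s3→{s0, s1, s3}; now {s0, s1, s3}.
That set has 3 states.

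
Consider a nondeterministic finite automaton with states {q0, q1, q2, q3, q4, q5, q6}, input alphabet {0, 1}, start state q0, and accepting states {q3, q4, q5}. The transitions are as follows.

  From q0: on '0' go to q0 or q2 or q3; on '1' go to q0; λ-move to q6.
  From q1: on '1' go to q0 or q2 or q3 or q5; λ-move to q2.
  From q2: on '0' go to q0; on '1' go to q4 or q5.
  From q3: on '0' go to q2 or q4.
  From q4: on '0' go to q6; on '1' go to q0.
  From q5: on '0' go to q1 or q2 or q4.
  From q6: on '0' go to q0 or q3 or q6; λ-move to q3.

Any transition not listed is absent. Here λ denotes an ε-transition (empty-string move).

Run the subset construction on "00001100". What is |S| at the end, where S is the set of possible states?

Start: ε-closure({q0}) = {q0, q3, q6}.
Read '0': q0→{q0, q2, q3}, q3→{q2, q4}, q6→{q0, q3, q6}; now {q0, q2, q3, q4, q6}.
Read '0': q0→{q0, q2, q3}, q2→{q0}, q3→{q2, q4}, q4→{q6}, q6→{q0, q3, q6}; now {q0, q2, q3, q4, q6}.
Read '0': q0→{q0, q2, q3}, q2→{q0}, q3→{q2, q4}, q4→{q6}, q6→{q0, q3, q6}; now {q0, q2, q3, q4, q6}.
Read '0': q0→{q0, q2, q3}, q2→{q0}, q3→{q2, q4}, q4→{q6}, q6→{q0, q3, q6}; now {q0, q2, q3, q4, q6}.
Read '1': q0→{q0}, q2→{q4, q5}, q3→∅, q4→{q0}, q6→∅; union {q0, q4, q5}; ε-closure = {q0, q3, q4, q5, q6}.
Read '1': q0→{q0}, q3→∅, q4→{q0}, q5→∅, q6→∅; union {q0}; ε-closure = {q0, q3, q6}.
Read '0': q0→{q0, q2, q3}, q3→{q2, q4}, q6→{q0, q3, q6}; now {q0, q2, q3, q4, q6}.
Read '0': q0→{q0, q2, q3}, q2→{q0}, q3→{q2, q4}, q4→{q6}, q6→{q0, q3, q6}; now {q0, q2, q3, q4, q6}.
That set has 5 states.

5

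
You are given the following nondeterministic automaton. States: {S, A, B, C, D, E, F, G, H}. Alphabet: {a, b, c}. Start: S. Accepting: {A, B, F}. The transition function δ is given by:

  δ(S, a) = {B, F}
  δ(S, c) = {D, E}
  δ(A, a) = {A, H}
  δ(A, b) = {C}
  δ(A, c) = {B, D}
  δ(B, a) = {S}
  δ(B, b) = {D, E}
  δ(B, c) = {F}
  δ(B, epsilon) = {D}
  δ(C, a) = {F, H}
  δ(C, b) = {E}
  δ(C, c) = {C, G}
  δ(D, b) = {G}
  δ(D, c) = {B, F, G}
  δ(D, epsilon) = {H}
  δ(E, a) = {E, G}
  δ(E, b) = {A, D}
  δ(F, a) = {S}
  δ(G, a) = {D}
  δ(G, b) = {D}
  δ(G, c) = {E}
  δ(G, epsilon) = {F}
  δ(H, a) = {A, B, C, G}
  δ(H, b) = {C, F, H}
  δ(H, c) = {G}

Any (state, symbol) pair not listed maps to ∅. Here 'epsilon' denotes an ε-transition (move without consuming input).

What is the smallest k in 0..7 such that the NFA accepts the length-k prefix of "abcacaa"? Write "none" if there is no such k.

Start in {S}.
Read 'a': {S} → {B, D, F, H}.
None of the earlier sets intersect F, but {B, D, F, H} does.

1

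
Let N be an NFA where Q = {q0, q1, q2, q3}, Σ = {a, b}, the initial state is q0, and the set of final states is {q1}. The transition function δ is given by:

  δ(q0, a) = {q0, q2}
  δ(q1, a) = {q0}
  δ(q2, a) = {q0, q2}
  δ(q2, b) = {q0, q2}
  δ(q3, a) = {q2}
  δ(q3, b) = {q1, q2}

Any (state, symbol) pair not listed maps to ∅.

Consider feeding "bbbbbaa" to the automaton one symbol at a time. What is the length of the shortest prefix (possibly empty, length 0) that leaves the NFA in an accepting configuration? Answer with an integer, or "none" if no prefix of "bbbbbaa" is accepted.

none

Start in {q0}.
Read 'b': q0→∅; now ∅.
The set is empty and remains empty for the remaining 6 symbols.
No reachable set along the way intersects F.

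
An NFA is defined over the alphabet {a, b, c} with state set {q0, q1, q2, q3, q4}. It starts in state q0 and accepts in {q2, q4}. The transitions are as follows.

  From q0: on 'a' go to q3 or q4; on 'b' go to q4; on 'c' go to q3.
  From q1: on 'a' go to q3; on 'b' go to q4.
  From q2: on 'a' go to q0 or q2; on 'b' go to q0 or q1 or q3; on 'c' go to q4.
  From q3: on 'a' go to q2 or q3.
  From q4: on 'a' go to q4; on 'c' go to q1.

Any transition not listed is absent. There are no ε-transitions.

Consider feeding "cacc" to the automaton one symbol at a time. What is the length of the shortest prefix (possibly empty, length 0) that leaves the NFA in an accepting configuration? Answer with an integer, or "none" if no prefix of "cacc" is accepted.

Start in {q0}.
Read 'c': q0→{q3}; now {q3}.
Read 'a': q3→{q2, q3}; now {q2, q3}.
None of the earlier sets intersect F, but {q2, q3} does.

2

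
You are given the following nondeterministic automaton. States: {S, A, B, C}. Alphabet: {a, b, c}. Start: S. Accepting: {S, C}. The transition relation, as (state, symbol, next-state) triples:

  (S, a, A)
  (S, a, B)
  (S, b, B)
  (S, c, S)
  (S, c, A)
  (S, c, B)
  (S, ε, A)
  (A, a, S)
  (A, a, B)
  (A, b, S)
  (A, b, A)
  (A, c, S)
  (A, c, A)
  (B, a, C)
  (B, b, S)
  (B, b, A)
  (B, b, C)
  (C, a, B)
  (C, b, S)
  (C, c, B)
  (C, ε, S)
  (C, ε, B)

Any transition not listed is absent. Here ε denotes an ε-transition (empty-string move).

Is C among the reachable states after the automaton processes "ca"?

Yes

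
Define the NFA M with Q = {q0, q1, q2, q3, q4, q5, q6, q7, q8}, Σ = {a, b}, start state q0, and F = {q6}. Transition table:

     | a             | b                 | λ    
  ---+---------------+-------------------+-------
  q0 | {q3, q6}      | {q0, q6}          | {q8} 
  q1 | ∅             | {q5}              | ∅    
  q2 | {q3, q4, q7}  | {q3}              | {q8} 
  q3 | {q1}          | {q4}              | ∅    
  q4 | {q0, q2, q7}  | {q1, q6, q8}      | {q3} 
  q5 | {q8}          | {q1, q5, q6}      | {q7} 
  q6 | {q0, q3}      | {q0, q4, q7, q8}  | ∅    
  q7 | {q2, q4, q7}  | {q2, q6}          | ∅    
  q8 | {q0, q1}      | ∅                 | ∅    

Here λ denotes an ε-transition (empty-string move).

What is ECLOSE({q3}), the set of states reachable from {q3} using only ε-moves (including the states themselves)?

Begin with {q3}.
No ε-moves leave this set, so the closure equals the set itself.

{q3}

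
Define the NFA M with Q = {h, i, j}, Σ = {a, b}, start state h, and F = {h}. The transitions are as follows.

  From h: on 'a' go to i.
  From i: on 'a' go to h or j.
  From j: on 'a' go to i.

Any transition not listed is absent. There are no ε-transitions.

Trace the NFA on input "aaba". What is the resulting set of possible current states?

∅

Start in {h}.
Read 'a': {h} → {i}.
Read 'a': {i} → {h, j}.
Read 'b': {h, j} → ∅.
The set is empty and remains empty for the remaining 1 symbol.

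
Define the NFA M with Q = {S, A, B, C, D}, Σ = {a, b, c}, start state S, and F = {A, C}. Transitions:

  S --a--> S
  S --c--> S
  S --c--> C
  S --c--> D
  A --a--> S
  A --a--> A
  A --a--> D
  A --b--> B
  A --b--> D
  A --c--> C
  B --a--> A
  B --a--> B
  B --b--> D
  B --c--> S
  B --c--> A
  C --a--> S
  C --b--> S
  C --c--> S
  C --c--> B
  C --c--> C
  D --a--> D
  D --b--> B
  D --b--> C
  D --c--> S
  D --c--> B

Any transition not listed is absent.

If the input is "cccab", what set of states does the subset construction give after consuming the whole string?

{B, C, D}

Start in {S}.
Read 'c': {S} → {S, C, D}.
Read 'c': {S, C, D} → {S, B, C, D}.
Read 'c': {S, B, C, D} → {S, A, B, C, D}.
Read 'a': {S, A, B, C, D} → {S, A, B, D}.
Read 'b': {S, A, B, D} → {B, C, D}.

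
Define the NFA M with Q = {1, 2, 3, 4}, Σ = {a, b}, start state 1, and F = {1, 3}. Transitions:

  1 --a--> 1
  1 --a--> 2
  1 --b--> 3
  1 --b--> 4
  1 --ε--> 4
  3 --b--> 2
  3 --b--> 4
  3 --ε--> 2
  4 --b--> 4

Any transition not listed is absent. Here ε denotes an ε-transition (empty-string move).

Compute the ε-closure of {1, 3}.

Begin with {1, 3}.
ε-move 3 → 2; add 2.
ε-move 1 → 4; add 4.

{1, 2, 3, 4}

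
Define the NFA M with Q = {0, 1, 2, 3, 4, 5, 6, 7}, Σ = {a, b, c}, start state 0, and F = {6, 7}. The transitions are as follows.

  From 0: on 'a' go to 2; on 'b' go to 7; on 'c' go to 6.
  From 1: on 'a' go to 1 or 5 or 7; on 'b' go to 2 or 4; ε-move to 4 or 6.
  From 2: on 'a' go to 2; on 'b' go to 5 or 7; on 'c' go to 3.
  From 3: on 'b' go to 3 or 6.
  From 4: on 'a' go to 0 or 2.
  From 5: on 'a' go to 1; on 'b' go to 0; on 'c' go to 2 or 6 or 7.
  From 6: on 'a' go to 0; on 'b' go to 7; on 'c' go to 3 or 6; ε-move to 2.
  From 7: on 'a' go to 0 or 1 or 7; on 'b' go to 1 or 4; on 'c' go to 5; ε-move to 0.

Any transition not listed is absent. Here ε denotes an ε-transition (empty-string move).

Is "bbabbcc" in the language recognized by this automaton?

Yes

Start in {0}.
Read 'b': 0→{7}; union {7}; ε-closure = {0, 7}.
Read 'b': 0→{7}, 7→{1, 4}; union {1, 4, 7}; ε-closure = {0, 1, 2, 4, 6, 7}.
Read 'a': 0→{2}, 1→{1, 5, 7}, 2→{2}, 4→{0, 2}, 6→{0}, 7→{0, 1, 7}; union {0, 1, 2, 5, 7}; ε-closure = {0, 1, 2, 4, 5, 6, 7}.
Read 'b': 0→{7}, 1→{2, 4}, 2→{5, 7}, 4→∅, 5→{0}, 6→{7}, 7→{1, 4}; union {0, 1, 2, 4, 5, 7}; ε-closure = {0, 1, 2, 4, 5, 6, 7}.
Read 'b': 0→{7}, 1→{2, 4}, 2→{5, 7}, 4→∅, 5→{0}, 6→{7}, 7→{1, 4}; union {0, 1, 2, 4, 5, 7}; ε-closure = {0, 1, 2, 4, 5, 6, 7}.
Read 'c': 0→{6}, 1→∅, 2→{3}, 4→∅, 5→{2, 6, 7}, 6→{3, 6}, 7→{5}; union {2, 3, 5, 6, 7}; ε-closure = {0, 2, 3, 5, 6, 7}.
Read 'c': 0→{6}, 2→{3}, 3→∅, 5→{2, 6, 7}, 6→{3, 6}, 7→{5}; union {2, 3, 5, 6, 7}; ε-closure = {0, 2, 3, 5, 6, 7}.
The final set {0, 2, 3, 5, 6, 7} contains the accepting states 6, 7.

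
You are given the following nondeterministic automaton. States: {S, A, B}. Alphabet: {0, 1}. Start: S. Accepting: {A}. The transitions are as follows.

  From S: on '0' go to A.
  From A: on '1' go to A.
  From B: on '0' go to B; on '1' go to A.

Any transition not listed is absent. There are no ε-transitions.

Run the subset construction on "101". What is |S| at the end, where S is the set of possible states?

Start in {S}.
Read '1': {S} → ∅.
The set is empty and remains empty for the remaining 2 symbols.
That set has 0 states.

0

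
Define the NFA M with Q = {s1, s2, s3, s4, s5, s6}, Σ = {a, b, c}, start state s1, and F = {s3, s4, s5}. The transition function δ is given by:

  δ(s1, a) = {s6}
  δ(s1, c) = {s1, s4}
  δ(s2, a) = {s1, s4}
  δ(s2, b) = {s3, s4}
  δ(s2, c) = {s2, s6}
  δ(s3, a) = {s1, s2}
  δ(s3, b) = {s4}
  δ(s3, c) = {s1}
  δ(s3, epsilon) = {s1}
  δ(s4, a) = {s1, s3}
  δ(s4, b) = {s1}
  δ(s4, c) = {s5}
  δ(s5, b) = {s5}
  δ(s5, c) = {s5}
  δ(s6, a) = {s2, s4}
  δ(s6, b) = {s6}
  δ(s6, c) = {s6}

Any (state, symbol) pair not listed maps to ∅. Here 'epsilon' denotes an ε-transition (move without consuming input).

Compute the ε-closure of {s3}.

{s1, s3}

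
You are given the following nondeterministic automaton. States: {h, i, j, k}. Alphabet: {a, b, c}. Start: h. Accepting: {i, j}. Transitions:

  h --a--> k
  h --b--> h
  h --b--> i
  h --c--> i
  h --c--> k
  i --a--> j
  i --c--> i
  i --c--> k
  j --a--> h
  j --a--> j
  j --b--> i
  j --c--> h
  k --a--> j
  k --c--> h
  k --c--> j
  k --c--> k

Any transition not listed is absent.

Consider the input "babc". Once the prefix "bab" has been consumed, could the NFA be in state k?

Start in {h}.
Read 'b': {h} → {h, i}.
Read 'a': {h, i} → {j, k}.
Read 'b': {j, k} → {i}.
State k is not in {i}.

No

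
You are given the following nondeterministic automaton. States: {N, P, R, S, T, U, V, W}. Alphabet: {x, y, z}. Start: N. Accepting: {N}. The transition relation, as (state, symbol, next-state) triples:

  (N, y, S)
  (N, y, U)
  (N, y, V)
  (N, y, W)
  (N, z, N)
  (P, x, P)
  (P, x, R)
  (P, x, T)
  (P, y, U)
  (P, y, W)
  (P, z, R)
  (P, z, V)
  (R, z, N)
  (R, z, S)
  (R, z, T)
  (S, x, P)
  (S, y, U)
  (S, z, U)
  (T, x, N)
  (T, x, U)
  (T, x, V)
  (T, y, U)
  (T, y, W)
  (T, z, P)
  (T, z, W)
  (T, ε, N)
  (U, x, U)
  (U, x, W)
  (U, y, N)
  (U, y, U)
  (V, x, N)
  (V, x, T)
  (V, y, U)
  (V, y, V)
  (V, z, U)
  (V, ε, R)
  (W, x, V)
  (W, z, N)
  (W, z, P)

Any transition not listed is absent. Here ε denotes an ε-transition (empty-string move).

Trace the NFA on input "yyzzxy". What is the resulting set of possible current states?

Start in {N}.
Read 'y': {N} → {R, S, U, V, W}.
Read 'y': {R, S, U, V, W} → {N, R, U, V}.
Read 'z': {N, R, U, V} → {N, S, T, U}.
Read 'z': {N, S, T, U} → {N, P, U, W}.
Read 'x': {N, P, U, W} → {N, P, R, T, U, V, W}.
Read 'y': {N, P, R, T, U, V, W} → {N, R, S, U, V, W}.

{N, R, S, U, V, W}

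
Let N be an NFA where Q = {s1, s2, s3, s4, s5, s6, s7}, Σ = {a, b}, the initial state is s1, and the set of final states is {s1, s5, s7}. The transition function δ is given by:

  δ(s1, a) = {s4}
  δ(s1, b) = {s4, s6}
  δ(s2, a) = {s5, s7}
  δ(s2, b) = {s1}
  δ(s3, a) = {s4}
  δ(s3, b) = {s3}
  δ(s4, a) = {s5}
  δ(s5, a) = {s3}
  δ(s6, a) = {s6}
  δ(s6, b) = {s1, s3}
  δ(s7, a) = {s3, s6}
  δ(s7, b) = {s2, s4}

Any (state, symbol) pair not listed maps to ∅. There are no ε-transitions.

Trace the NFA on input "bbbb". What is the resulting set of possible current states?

{s1, s3}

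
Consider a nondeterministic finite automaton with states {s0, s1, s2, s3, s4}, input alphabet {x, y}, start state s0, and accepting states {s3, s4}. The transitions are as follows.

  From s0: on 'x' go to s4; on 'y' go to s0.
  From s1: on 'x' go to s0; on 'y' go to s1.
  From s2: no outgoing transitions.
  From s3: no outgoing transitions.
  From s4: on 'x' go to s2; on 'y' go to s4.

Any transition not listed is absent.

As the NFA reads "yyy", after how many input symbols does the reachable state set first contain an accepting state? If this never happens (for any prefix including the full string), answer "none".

none

Start in {s0}.
Read 'y': {s0} → {s0}.
Read 'y': {s0} → {s0}.
Read 'y': {s0} → {s0}.
No reachable set along the way intersects F.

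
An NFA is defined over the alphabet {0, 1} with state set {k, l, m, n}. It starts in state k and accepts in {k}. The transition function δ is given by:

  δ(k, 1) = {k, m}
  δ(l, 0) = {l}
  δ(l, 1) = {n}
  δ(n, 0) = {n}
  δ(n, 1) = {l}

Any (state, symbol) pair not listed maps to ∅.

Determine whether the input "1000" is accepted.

Start in {k}.
Read '1': k→{k, m}; now {k, m}.
Read '0': k→∅, m→∅; now ∅.
The set is empty and remains empty for the remaining 2 symbols.
The final set ∅ contains no accepting state.

No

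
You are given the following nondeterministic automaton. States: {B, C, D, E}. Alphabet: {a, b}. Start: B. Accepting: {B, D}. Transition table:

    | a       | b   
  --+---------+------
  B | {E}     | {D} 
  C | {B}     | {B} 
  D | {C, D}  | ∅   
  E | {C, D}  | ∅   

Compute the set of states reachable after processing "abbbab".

Start in {B}.
Read 'a': B→{E}; now {E}.
Read 'b': E→∅; now ∅.
The set is empty and remains empty for the remaining 4 symbols.

∅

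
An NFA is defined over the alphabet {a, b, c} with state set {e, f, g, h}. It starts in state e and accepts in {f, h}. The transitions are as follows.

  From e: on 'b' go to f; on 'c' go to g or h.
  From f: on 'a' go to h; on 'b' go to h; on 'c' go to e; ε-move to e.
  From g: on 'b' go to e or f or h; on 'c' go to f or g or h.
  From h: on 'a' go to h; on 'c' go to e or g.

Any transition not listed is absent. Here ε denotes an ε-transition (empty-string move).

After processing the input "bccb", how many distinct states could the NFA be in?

Start in {e}.
Read 'b': e→{f}; union {f}; ε-closure = {e, f}.
Read 'c': e→{g, h}, f→{e}; now {e, g, h}.
Read 'c': e→{g, h}, g→{f, g, h}, h→{e, g}; now {e, f, g, h}.
Read 'b': e→{f}, f→{h}, g→{e, f, h}, h→∅; now {e, f, h}.
That set has 3 states.

3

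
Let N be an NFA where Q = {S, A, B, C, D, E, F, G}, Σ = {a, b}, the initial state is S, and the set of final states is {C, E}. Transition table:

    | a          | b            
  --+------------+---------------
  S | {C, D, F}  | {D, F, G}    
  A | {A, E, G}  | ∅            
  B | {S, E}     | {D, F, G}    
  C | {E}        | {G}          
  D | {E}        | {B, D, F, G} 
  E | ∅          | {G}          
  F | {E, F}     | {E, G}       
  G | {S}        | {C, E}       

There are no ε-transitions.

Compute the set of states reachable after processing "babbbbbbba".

{S, E, F}

Start in {S}.
Read 'b': {S} → {D, F, G}.
Read 'a': {D, F, G} → {S, E, F}.
Read 'b': {S, E, F} → {D, E, F, G}.
Read 'b': {D, E, F, G} → {B, C, D, E, F, G}.
Read 'b': {B, C, D, E, F, G} → {B, C, D, E, F, G}.
Read 'b': {B, C, D, E, F, G} → {B, C, D, E, F, G}.
Read 'b': {B, C, D, E, F, G} → {B, C, D, E, F, G}.
Read 'b': {B, C, D, E, F, G} → {B, C, D, E, F, G}.
Read 'b': {B, C, D, E, F, G} → {B, C, D, E, F, G}.
Read 'a': {B, C, D, E, F, G} → {S, E, F}.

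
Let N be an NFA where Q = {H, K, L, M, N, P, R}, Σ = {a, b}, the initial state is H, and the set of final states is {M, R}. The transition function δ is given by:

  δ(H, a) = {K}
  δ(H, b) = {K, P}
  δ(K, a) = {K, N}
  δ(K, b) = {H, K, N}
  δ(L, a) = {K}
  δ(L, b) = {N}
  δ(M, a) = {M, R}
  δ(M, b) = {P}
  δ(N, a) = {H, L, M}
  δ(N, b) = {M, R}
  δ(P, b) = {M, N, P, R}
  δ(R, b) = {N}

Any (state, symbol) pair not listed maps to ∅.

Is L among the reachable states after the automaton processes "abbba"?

Yes

Start in {H}.
Read 'a': H→{K}; now {K}.
Read 'b': K→{H, K, N}; now {H, K, N}.
Read 'b': H→{K, P}, K→{H, K, N}, N→{M, R}; now {H, K, M, N, P, R}.
Read 'b': H→{K, P}, K→{H, K, N}, M→{P}, N→{M, R}, P→{M, N, P, R}, R→{N}; now {H, K, M, N, P, R}.
Read 'a': H→{K}, K→{K, N}, M→{M, R}, N→{H, L, M}, P→∅, R→∅; now {H, K, L, M, N, R}.
State L is in {H, K, L, M, N, R}.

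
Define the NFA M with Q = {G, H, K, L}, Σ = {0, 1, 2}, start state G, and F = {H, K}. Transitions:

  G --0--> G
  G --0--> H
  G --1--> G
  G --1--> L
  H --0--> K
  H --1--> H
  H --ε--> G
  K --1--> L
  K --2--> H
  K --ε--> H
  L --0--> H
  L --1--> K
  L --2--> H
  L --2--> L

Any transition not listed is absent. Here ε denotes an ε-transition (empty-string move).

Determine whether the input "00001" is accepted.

Start in {G}.
Read '0': G→{G, H}; now {G, H}.
Read '0': G→{G, H}, H→{K}; now {G, H, K}.
Read '0': G→{G, H}, H→{K}, K→∅; now {G, H, K}.
Read '0': G→{G, H}, H→{K}, K→∅; now {G, H, K}.
Read '1': G→{G, L}, H→{H}, K→{L}; now {G, H, L}.
The final set {G, H, L} contains the accepting state H.

Yes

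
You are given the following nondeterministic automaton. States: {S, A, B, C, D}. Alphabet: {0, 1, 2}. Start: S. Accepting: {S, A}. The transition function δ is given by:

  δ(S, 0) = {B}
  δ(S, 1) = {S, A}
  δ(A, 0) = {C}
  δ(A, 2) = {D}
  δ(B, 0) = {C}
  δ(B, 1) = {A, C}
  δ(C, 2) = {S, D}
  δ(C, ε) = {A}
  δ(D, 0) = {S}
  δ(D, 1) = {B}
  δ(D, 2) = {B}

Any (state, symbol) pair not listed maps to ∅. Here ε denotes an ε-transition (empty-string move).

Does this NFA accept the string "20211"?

No

Start in {S}.
Read '2': {S} → ∅.
The set is empty and remains empty for the remaining 4 symbols.
The final set ∅ contains no accepting state.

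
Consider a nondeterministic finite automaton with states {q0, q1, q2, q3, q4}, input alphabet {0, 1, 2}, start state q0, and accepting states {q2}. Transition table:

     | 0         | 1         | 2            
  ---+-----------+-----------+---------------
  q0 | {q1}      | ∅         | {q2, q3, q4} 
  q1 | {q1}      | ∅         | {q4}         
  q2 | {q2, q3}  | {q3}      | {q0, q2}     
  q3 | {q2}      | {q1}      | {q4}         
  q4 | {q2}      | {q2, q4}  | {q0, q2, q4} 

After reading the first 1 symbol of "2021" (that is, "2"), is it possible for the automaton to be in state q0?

No

Start in {q0}.
Read '2': {q0} → {q2, q3, q4}.
State q0 is not in {q2, q3, q4}.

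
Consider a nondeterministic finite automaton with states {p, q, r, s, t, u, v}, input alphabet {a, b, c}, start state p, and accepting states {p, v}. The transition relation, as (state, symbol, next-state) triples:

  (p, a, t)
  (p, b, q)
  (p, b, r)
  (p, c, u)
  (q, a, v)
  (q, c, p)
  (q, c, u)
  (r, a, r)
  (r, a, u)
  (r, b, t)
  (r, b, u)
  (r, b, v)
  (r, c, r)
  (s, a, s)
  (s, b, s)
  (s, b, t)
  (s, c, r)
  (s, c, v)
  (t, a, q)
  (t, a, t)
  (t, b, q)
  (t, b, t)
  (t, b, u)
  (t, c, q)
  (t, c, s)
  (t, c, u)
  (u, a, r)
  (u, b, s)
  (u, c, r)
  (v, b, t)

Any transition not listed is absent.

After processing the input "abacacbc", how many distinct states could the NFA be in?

Start in {p}.
Read 'a': p→{t}; now {t}.
Read 'b': t→{q, t, u}; now {q, t, u}.
Read 'a': q→{v}, t→{q, t}, u→{r}; now {q, r, t, v}.
Read 'c': q→{p, u}, r→{r}, t→{q, s, u}, v→∅; now {p, q, r, s, u}.
Read 'a': p→{t}, q→{v}, r→{r, u}, s→{s}, u→{r}; now {r, s, t, u, v}.
Read 'c': r→{r}, s→{r, v}, t→{q, s, u}, u→{r}, v→∅; now {q, r, s, u, v}.
Read 'b': q→∅, r→{t, u, v}, s→{s, t}, u→{s}, v→{t}; now {s, t, u, v}.
Read 'c': s→{r, v}, t→{q, s, u}, u→{r}, v→∅; now {q, r, s, u, v}.
That set has 5 states.

5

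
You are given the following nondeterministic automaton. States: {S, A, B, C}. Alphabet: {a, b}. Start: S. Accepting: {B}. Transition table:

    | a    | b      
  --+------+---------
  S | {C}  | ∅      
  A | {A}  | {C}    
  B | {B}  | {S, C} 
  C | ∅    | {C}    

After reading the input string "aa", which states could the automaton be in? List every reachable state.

∅

Start in {S}.
Read 'a': {S} → {C}.
Read 'a': {C} → ∅.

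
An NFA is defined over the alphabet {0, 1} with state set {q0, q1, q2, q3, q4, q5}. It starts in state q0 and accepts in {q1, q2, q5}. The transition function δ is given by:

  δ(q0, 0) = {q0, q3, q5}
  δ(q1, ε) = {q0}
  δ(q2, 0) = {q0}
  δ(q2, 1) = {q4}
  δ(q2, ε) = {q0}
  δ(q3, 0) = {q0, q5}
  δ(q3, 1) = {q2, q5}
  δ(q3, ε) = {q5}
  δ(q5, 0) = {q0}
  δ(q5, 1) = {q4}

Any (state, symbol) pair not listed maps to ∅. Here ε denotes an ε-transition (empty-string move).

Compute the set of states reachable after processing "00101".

Start in {q0}.
Read '0': {q0} → {q0, q3, q5}.
Read '0': {q0, q3, q5} → {q0, q3, q5}.
Read '1': {q0, q3, q5} → {q0, q2, q4, q5}.
Read '0': {q0, q2, q4, q5} → {q0, q3, q5}.
Read '1': {q0, q3, q5} → {q0, q2, q4, q5}.

{q0, q2, q4, q5}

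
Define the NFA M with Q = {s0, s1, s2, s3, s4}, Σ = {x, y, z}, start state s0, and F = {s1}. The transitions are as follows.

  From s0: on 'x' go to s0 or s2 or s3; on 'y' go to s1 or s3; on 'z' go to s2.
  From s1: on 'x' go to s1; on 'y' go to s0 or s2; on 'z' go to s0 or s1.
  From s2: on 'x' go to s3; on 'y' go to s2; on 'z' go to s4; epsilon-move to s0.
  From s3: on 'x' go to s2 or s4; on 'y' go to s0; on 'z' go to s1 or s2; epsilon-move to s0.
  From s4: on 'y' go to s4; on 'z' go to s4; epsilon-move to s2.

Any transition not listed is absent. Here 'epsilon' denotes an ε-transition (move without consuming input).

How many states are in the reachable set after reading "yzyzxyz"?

Start in {s0}.
Read 'y': {s0} → {s0, s1, s3}.
Read 'z': {s0, s1, s3} → {s0, s1, s2}.
Read 'y': {s0, s1, s2} → {s0, s1, s2, s3}.
Read 'z': {s0, s1, s2, s3} → {s0, s1, s2, s4}.
Read 'x': {s0, s1, s2, s4} → {s0, s1, s2, s3}.
Read 'y': {s0, s1, s2, s3} → {s0, s1, s2, s3}.
Read 'z': {s0, s1, s2, s3} → {s0, s1, s2, s4}.
That set has 4 states.

4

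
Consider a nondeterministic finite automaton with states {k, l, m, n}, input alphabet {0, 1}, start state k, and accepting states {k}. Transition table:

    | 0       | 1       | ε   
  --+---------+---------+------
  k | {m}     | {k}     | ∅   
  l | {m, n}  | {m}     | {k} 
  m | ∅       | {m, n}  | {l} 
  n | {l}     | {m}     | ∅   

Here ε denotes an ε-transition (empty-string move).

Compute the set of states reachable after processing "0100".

{k, l, m, n}

Start in {k}.
Read '0': k→{m}; union {m}; ε-closure = {k, l, m}.
Read '1': k→{k}, l→{m}, m→{m, n}; union {k, m, n}; ε-closure = {k, l, m, n}.
Read '0': k→{m}, l→{m, n}, m→∅, n→{l}; union {l, m, n}; ε-closure = {k, l, m, n}.
Read '0': k→{m}, l→{m, n}, m→∅, n→{l}; union {l, m, n}; ε-closure = {k, l, m, n}.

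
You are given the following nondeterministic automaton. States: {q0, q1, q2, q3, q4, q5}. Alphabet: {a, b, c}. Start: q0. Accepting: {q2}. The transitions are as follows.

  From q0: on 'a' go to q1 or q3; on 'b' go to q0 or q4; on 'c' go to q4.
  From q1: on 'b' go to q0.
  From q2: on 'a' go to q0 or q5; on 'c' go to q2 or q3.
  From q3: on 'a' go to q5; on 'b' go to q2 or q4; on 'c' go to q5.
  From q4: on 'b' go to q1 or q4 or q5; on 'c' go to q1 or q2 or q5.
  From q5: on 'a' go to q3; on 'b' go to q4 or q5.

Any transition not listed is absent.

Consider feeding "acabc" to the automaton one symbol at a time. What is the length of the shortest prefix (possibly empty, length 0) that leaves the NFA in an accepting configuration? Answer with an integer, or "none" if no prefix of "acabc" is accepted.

Start in {q0}.
Read 'a': {q0} → {q1, q3}.
Read 'c': {q1, q3} → {q5}.
Read 'a': {q5} → {q3}.
Read 'b': {q3} → {q2, q4}.
None of the earlier sets intersect F, but {q2, q4} does.

4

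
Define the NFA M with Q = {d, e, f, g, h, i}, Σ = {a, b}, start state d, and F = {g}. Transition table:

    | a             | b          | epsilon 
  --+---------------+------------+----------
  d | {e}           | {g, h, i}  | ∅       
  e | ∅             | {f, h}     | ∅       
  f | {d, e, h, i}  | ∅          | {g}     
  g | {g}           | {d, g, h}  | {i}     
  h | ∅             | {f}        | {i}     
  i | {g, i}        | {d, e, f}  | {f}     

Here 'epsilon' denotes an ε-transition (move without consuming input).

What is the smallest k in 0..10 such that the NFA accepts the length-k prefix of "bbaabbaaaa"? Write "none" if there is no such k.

Start in {d}.
Read 'b': {d} → {f, g, h, i}.
None of the earlier sets intersect F, but {f, g, h, i} does.

1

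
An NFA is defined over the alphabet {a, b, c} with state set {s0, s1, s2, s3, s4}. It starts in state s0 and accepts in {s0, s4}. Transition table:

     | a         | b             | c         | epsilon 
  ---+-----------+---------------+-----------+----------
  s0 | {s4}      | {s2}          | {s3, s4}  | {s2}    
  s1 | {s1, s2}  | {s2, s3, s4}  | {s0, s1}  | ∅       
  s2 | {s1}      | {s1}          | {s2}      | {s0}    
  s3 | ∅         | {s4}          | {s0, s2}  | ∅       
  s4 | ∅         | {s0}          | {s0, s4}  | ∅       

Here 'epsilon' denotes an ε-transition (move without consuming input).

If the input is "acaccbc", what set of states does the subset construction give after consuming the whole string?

{s0, s1, s2, s3, s4}

Start: ε-closure({s0}) = {s0, s2}.
Read 'a': {s0, s2} → {s1, s4}.
Read 'c': {s1, s4} → {s0, s1, s2, s4}.
Read 'a': {s0, s1, s2, s4} → {s0, s1, s2, s4}.
Read 'c': {s0, s1, s2, s4} → {s0, s1, s2, s3, s4}.
Read 'c': {s0, s1, s2, s3, s4} → {s0, s1, s2, s3, s4}.
Read 'b': {s0, s1, s2, s3, s4} → {s0, s1, s2, s3, s4}.
Read 'c': {s0, s1, s2, s3, s4} → {s0, s1, s2, s3, s4}.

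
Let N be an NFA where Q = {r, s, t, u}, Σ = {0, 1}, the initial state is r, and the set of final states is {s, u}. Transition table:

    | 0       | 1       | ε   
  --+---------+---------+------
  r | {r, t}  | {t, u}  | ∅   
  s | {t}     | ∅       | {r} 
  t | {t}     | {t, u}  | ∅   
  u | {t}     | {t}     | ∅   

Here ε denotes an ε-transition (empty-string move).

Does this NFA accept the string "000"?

No

Start in {r}.
Read '0': {r} → {r, t}.
Read '0': {r, t} → {r, t}.
Read '0': {r, t} → {r, t}.
The final set {r, t} contains no accepting state.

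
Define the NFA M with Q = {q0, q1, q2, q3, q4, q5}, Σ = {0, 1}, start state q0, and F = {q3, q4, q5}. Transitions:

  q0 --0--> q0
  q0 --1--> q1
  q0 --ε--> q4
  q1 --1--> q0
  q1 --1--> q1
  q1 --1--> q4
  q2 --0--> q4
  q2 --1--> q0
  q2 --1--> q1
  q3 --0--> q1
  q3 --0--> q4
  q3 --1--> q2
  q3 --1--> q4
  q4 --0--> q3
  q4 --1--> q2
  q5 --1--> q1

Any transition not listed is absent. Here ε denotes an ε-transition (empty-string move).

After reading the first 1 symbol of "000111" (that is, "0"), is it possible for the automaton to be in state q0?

Start: ε-closure({q0}) = {q0, q4}.
Read '0': {q0, q4} → {q0, q3, q4}.
State q0 is in {q0, q3, q4}.

Yes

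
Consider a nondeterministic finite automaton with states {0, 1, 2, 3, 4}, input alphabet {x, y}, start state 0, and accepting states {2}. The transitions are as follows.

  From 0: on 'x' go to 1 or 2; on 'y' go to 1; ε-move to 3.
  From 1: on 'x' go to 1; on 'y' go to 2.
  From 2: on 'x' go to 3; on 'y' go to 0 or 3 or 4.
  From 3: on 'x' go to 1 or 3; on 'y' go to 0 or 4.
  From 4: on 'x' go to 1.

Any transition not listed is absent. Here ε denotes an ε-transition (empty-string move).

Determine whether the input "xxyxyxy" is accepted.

Yes

Start: ε-closure({0}) = {0, 3}.
Read 'x': {0, 3} → {1, 2, 3}.
Read 'x': {1, 2, 3} → {1, 3}.
Read 'y': {1, 3} → {0, 2, 3, 4}.
Read 'x': {0, 2, 3, 4} → {1, 2, 3}.
Read 'y': {1, 2, 3} → {0, 2, 3, 4}.
Read 'x': {0, 2, 3, 4} → {1, 2, 3}.
Read 'y': {1, 2, 3} → {0, 2, 3, 4}.
The final set {0, 2, 3, 4} contains the accepting state 2.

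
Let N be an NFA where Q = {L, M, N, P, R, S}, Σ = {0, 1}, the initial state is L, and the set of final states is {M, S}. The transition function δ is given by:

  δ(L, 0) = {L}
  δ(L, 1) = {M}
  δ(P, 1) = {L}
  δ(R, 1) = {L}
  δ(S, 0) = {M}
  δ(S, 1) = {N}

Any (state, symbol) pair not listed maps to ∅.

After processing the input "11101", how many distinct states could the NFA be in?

Start in {L}.
Read '1': {L} → {M}.
Read '1': {M} → ∅.
The set is empty and remains empty for the remaining 3 symbols.
That set has 0 states.

0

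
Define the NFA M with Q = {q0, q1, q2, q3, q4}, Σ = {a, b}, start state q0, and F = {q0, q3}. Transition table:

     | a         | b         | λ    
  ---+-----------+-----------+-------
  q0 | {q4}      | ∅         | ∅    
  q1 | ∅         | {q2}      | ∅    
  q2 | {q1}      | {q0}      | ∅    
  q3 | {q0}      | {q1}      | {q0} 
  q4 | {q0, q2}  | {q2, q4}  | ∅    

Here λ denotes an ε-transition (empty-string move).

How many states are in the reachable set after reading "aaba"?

1

Start in {q0}.
Read 'a': {q0} → {q4}.
Read 'a': {q4} → {q0, q2}.
Read 'b': {q0, q2} → {q0}.
Read 'a': {q0} → {q4}.
That set has 1 state.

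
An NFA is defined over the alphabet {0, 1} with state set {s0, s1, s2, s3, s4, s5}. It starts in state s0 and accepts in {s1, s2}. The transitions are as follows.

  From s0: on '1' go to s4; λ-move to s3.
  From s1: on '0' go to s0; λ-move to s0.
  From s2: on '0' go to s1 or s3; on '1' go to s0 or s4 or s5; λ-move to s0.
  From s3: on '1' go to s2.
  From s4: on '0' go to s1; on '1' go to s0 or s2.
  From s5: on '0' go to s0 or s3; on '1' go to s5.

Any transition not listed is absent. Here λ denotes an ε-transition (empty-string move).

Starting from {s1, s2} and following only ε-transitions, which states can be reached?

{s0, s1, s2, s3}

Begin with {s1, s2}.
ε-move s1 → s0; add s0.
ε-move s0 → s3; add s3.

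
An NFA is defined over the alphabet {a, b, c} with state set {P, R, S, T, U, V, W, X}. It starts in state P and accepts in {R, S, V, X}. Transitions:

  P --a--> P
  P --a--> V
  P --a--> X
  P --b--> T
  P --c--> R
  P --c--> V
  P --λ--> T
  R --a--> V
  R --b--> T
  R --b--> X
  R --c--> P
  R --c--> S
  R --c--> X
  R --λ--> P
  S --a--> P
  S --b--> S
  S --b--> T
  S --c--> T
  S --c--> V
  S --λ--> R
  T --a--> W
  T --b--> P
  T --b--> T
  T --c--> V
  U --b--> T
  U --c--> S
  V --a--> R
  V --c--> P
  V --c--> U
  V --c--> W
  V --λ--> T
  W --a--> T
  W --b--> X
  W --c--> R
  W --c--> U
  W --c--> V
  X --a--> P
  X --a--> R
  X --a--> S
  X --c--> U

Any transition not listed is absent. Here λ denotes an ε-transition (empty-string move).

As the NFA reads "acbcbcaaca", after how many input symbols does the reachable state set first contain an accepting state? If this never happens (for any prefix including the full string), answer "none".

1

Start: ε-closure({P}) = {P, T}.
Read 'a': P→{P, V, X}, T→{W}; union {P, V, W, X}; ε-closure = {P, T, V, W, X}.
None of the earlier sets intersect F, but {P, T, V, W, X} does.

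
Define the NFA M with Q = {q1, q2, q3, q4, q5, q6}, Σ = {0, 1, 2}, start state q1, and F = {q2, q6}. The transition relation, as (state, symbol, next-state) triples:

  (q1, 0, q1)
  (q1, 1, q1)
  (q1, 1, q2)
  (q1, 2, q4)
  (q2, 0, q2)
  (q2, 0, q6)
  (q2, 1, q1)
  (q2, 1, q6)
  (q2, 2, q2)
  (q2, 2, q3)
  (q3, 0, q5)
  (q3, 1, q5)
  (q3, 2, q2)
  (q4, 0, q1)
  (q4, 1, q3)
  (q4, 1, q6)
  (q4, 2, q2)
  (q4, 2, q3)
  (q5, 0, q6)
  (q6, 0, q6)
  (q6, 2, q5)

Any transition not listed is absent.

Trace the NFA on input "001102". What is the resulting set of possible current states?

{q2, q3, q4, q5}

Start in {q1}.
Read '0': q1→{q1}; now {q1}.
Read '0': q1→{q1}; now {q1}.
Read '1': q1→{q1, q2}; now {q1, q2}.
Read '1': q1→{q1, q2}, q2→{q1, q6}; now {q1, q2, q6}.
Read '0': q1→{q1}, q2→{q2, q6}, q6→{q6}; now {q1, q2, q6}.
Read '2': q1→{q4}, q2→{q2, q3}, q6→{q5}; now {q2, q3, q4, q5}.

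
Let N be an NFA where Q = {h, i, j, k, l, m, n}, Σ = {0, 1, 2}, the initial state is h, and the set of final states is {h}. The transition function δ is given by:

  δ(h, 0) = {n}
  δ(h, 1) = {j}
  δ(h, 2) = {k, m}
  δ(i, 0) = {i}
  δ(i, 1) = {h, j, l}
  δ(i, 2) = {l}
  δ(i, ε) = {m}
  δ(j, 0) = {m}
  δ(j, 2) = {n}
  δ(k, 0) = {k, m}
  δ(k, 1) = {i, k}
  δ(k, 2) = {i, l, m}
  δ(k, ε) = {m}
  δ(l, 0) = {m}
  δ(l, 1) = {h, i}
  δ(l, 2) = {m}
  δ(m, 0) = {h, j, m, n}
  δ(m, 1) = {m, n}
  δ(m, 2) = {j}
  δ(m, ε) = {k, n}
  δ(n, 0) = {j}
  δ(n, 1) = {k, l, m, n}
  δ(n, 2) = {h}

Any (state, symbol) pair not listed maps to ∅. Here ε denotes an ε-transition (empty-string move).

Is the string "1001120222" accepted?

Start in {h}.
Read '1': h→{j}; now {j}.
Read '0': j→{m}; union {m}; ε-closure = {k, m, n}.
Read '0': k→{k, m}, m→{h, j, m, n}, n→{j}; now {h, j, k, m, n}.
Read '1': h→{j}, j→∅, k→{i, k}, m→{m, n}, n→{k, l, m, n}; now {i, j, k, l, m, n}.
Read '1': i→{h, j, l}, j→∅, k→{i, k}, l→{h, i}, m→{m, n}, n→{k, l, m, n}; now {h, i, j, k, l, m, n}.
Read '2': h→{k, m}, i→{l}, j→{n}, k→{i, l, m}, l→{m}, m→{j}, n→{h}; now {h, i, j, k, l, m, n}.
Read '0': h→{n}, i→{i}, j→{m}, k→{k, m}, l→{m}, m→{h, j, m, n}, n→{j}; now {h, i, j, k, m, n}.
Read '2': h→{k, m}, i→{l}, j→{n}, k→{i, l, m}, m→{j}, n→{h}; now {h, i, j, k, l, m, n}.
Read '2': h→{k, m}, i→{l}, j→{n}, k→{i, l, m}, l→{m}, m→{j}, n→{h}; now {h, i, j, k, l, m, n}.
Read '2': h→{k, m}, i→{l}, j→{n}, k→{i, l, m}, l→{m}, m→{j}, n→{h}; now {h, i, j, k, l, m, n}.
The final set {h, i, j, k, l, m, n} contains the accepting state h.

Yes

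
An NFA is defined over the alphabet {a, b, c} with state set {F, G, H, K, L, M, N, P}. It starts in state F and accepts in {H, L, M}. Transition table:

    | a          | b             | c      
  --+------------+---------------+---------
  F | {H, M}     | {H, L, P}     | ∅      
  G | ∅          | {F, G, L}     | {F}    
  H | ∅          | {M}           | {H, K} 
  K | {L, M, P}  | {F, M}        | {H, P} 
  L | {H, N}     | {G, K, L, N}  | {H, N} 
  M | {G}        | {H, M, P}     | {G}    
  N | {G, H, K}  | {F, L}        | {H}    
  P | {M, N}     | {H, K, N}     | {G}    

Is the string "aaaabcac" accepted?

Start in {F}.
Read 'a': F→{H, M}; now {H, M}.
Read 'a': H→∅, M→{G}; now {G}.
Read 'a': G→∅; now ∅.
The set is empty and remains empty for the remaining 5 symbols.
The final set ∅ contains no accepting state.

No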